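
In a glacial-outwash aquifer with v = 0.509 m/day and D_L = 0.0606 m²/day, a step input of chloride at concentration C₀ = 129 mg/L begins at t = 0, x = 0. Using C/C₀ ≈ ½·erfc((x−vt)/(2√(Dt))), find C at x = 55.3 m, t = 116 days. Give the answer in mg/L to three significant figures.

For a continuous step input, C/C₀ ≈ ½·erfc((x−vt)/(2√(Dt))).
vt = 0.509 × 116 = 59.044 m and 2√(Dt) = 2√(0.0606 × 116) = 5.303 m.
Argument (x−vt)/(2√(Dt)) = (55.3 − 59.044)/5.303 = -0.7060; ½·erfc(-0.7060) = 0.8410.
C = 129 × 0.8410 = 108 mg/L.

108 mg/L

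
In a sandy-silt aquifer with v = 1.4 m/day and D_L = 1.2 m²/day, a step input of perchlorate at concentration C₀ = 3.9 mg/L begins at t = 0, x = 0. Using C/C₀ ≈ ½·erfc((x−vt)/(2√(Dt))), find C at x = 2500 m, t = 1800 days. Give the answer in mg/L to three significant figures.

For a continuous step input, C/C₀ ≈ ½·erfc((x−vt)/(2√(Dt))).
vt = 1.4 × 1800 = 2520 m and 2√(Dt) = 2√(1.2 × 1800) = 92.95 m.
Argument (x−vt)/(2√(Dt)) = (2500 − 2520)/92.95 = -0.2152; ½·erfc(-0.2152) = 0.6196.
C = 3.9 × 0.6196 = 2.42 mg/L.

2.42 mg/L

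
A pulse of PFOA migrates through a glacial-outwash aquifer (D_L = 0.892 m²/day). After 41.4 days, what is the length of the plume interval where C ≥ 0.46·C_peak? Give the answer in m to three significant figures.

21.4 m

The plume is Gaussian with σ = √(2Dt) = √(2 × 0.892 × 41.4) = 8.594 m.
C/C_peak = exp(−Δx²/(2σ²)) = 0.46 ⇒ Δx = σ·√(−2 ln 0.46) = 8.594 × 1.246 = 10.71 m.
Width = 2Δx = 21.4 m.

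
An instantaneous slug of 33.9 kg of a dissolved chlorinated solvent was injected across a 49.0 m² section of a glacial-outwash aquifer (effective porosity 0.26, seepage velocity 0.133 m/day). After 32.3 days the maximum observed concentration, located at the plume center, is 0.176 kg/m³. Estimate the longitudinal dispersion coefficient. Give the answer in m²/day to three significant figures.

0.563 m²/day

At the plume center C_max = M/(n_e·A·√(4πDt)), so D = M²/(4πt·(n_e·A·C_max)²).
n_e·A·C_max = 0.26 × 49.0 × 0.176 = 2.242 kg/m.
D = 33.9²/(4π × 32.3 × 2.242²) = 0.563 m²/day.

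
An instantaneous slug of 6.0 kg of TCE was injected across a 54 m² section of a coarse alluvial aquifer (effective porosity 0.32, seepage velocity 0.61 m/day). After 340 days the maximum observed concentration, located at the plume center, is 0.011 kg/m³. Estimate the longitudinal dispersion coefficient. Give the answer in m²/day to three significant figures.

At the plume center C_max = M/(n_e·A·√(4πDt)), so D = M²/(4πt·(n_e·A·C_max)²).
n_e·A·C_max = 0.32 × 54 × 0.011 = 0.1901 kg/m.
D = 6.0²/(4π × 340 × 0.1901²) = 0.233 m²/day.

0.233 m²/day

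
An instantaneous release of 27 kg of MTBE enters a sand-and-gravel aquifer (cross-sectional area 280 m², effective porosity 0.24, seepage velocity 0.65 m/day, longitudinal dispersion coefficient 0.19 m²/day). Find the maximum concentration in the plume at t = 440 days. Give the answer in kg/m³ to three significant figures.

The peak of an instantaneous 1D plume sits at x = vt; there the Gaussian factor is 1 and C_max = M/(n_e·A·√(4πDt)), where n_e·A is the pore area the mass is dissolved in.
√(4πDt) = √(4π × 0.19 × 440) = 32.41 m, so C_max = 27/(0.24 × 280 × 32.41) = 0.0124 kg/m³.

0.0124 kg/m³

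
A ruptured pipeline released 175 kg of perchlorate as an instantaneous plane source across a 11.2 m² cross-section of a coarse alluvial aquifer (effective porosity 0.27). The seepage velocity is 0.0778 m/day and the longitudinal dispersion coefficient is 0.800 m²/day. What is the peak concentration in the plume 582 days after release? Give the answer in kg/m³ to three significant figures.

The peak of an instantaneous 1D plume sits at x = vt; there the Gaussian factor is 1 and C_max = M/(n_e·A·√(4πDt)), where n_e·A is the pore area the mass is dissolved in.
√(4πDt) = √(4π × 0.800 × 582) = 76.49 m, so C_max = 175/(0.27 × 11.2 × 76.49) = 0.757 kg/m³.

0.757 kg/m³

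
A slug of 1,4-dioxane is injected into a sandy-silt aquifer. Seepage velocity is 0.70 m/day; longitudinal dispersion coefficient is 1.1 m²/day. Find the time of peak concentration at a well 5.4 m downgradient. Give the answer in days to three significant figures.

5.79 days

For the 1D instantaneous-source solution, setting ∂C/∂t = 0 at fixed x gives v²t² + 2Dt − x² = 0, so t = (√(D² + v²x²) − D)/v².
√(D² + v²x²) = √(1.1² + 0.70² × 5.4²) = 3.937; v² = 0.49.
t = (3.937 − 1.1)/0.49 = 5.79 days (vs. the pure-advection estimate x/v = 7.71 d).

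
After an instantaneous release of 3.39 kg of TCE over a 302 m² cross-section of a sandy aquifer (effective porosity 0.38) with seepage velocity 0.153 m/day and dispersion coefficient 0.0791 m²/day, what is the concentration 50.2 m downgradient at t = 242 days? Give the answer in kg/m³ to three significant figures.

0.000197 kg/m³

For an instantaneous plane source, C(x,t) = M/(n_e·A·√(4πDt)) · exp(−(x−vt)²/(4Dt)), with n_e·A the pore (flow) area.
Plume center vt = 0.153 × 242 = 37.026 m, so the well at 50.2 m is 13.174 m downgradient of the peak.
√(4πDt) = 15.51 m, giving peak height M/(n_e·A·√(4πDt)) = 3.39/(0.38 × 302 × 15.51) = 0.001905 kg/m³.
(x−vt)²/(4Dt) = (13.174)²/(4 × 0.0791 × 242) = 2.267; exp(−2.267) = 0.1036.
C = 0.001905 × 0.1036 = 0.000197 kg/m³.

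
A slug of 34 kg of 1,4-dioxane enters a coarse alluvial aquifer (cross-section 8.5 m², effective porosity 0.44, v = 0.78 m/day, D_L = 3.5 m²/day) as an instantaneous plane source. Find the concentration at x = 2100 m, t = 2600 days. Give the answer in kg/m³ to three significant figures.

For an instantaneous plane source, C(x,t) = M/(n_e·A·√(4πDt)) · exp(−(x−vt)²/(4Dt)), with n_e·A the pore (flow) area.
Plume center vt = 0.78 × 2600 = 2028 m, so the well at 2100 m is 72 m downgradient of the peak.
√(4πDt) = 338.2 m, giving peak height M/(n_e·A·√(4πDt)) = 34/(0.44 × 8.5 × 338.2) = 0.02688 kg/m³.
(x−vt)²/(4Dt) = (72)²/(4 × 3.5 × 2600) = 0.1424; exp(−0.1424) = 0.8673.
C = 0.02688 × 0.8673 = 0.0233 kg/m³.

0.0233 kg/m³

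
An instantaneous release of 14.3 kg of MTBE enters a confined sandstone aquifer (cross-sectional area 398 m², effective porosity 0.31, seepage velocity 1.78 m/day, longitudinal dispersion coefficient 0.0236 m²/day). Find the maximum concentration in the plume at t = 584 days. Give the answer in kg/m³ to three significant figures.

0.00881 kg/m³

The peak of an instantaneous 1D plume sits at x = vt; there the Gaussian factor is 1 and C_max = M/(n_e·A·√(4πDt)), where n_e·A is the pore area the mass is dissolved in.
√(4πDt) = √(4π × 0.0236 × 584) = 13.16 m, so C_max = 14.3/(0.31 × 398 × 13.16) = 0.00881 kg/m³.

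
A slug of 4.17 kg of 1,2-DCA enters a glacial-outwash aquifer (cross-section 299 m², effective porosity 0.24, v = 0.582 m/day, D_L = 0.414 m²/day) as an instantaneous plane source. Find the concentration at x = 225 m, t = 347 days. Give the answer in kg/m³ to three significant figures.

0.000543 kg/m³

For an instantaneous plane source, C(x,t) = M/(n_e·A·√(4πDt)) · exp(−(x−vt)²/(4Dt)), with n_e·A the pore (flow) area.
Plume center vt = 0.582 × 347 = 201.954 m, so the well at 225 m is 23.046 m downgradient of the peak.
√(4πDt) = 42.49 m, giving peak height M/(n_e·A·√(4πDt)) = 4.17/(0.24 × 299 × 42.49) = 0.001368 kg/m³.
(x−vt)²/(4Dt) = (23.046)²/(4 × 0.414 × 347) = 0.9243; exp(−0.9243) = 0.3968.
C = 0.001368 × 0.3968 = 0.000543 kg/m³.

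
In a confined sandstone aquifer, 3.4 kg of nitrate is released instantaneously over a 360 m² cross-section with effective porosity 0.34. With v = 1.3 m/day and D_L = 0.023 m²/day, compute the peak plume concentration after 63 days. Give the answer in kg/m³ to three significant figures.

0.00651 kg/m³

The peak of an instantaneous 1D plume sits at x = vt; there the Gaussian factor is 1 and C_max = M/(n_e·A·√(4πDt)), where n_e·A is the pore area the mass is dissolved in.
√(4πDt) = √(4π × 0.023 × 63) = 4.267 m, so C_max = 3.4/(0.34 × 360 × 4.267) = 0.00651 kg/m³.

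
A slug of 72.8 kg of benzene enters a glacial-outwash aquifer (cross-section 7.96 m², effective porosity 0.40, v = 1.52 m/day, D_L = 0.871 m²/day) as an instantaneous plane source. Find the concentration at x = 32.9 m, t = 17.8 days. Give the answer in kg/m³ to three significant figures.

For an instantaneous plane source, C(x,t) = M/(n_e·A·√(4πDt)) · exp(−(x−vt)²/(4Dt)), with n_e·A the pore (flow) area.
Plume center vt = 1.52 × 17.8 = 27.056 m, so the well at 32.9 m is 5.844 m downgradient of the peak.
√(4πDt) = 13.96 m, giving peak height M/(n_e·A·√(4πDt)) = 72.8/(0.40 × 7.96 × 13.96) = 1.638 kg/m³.
(x−vt)²/(4Dt) = (5.844)²/(4 × 0.871 × 17.8) = 0.5507; exp(−0.5507) = 0.5765.
C = 1.638 × 0.5765 = 0.944 kg/m³.

0.944 kg/m³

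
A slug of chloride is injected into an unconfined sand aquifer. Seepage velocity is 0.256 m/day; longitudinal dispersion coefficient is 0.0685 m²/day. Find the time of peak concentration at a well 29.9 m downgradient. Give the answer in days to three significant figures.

For the 1D instantaneous-source solution, setting ∂C/∂t = 0 at fixed x gives v²t² + 2Dt − x² = 0, so t = (√(D² + v²x²) − D)/v².
√(D² + v²x²) = √(0.0685² + 0.256² × 29.9²) = 7.655; v² = 0.065536.
t = (7.655 − 0.0685)/0.065536 = 116 days (vs. the pure-advection estimate x/v = 117 d).

116 days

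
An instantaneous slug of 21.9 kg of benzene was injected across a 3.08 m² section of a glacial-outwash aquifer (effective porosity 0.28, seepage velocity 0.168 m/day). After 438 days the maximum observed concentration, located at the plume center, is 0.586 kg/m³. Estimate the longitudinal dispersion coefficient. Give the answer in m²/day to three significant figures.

At the plume center C_max = M/(n_e·A·√(4πDt)), so D = M²/(4πt·(n_e·A·C_max)²).
n_e·A·C_max = 0.28 × 3.08 × 0.586 = 0.5054 kg/m.
D = 21.9²/(4π × 438 × 0.5054²) = 0.341 m²/day.

0.341 m²/day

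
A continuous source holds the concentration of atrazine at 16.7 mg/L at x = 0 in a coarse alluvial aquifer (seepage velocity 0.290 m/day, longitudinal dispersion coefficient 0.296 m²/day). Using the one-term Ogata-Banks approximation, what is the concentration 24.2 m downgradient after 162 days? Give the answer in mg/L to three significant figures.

For a continuous step input, C/C₀ ≈ ½·erfc((x−vt)/(2√(Dt))).
vt = 0.290 × 162 = 46.98 m and 2√(Dt) = 2√(0.296 × 162) = 13.85 m.
Argument (x−vt)/(2√(Dt)) = (24.2 − 46.98)/13.85 = -1.645; ½·erfc(-1.645) = 0.9900.
C = 16.7 × 0.9900 = 16.5 mg/L.

16.5 mg/L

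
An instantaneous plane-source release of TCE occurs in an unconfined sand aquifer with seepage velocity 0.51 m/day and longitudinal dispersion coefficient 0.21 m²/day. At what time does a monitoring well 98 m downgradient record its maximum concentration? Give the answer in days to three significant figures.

For the 1D instantaneous-source solution, setting ∂C/∂t = 0 at fixed x gives v²t² + 2Dt − x² = 0, so t = (√(D² + v²x²) − D)/v².
√(D² + v²x²) = √(0.21² + 0.51² × 98²) = 49.98; v² = 0.2601.
t = (49.98 − 0.21)/0.2601 = 191 days (vs. the pure-advection estimate x/v = 192 d).

191 days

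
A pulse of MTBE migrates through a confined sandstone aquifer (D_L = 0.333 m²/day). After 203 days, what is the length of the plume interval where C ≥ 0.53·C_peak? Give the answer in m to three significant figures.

26.2 m

The plume is Gaussian with σ = √(2Dt) = √(2 × 0.333 × 203) = 11.63 m.
C/C_peak = exp(−Δx²/(2σ²)) = 0.53 ⇒ Δx = σ·√(−2 ln 0.53) = 11.63 × 1.127 = 13.11 m.
Width = 2Δx = 26.2 m.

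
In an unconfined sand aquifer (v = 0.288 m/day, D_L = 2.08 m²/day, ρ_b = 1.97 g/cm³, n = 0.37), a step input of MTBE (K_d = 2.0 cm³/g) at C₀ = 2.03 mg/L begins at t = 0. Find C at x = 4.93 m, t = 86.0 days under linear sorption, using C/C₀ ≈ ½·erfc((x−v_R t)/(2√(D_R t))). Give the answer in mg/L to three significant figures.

0.622 mg/L

Retardation factor R = 1 + ρ_b·K_d/n = 1 + 1.97 × 2.0/0.37 = 11.65.
Sorption retards both mechanisms: v_R = v/R = 0.02472 m/day, D_R = D/R = 0.1785 m²/day.
v_R·t = 0.02472 × 86.0 = 2.12592 m; 2√(D_R t) = 7.836 m; argument = (4.93 − 2.12592)/7.836 = 0.3578.
C = C₀ × ½·erfc(0.3578) = 2.03 × 0.3064 = 0.622 mg/L.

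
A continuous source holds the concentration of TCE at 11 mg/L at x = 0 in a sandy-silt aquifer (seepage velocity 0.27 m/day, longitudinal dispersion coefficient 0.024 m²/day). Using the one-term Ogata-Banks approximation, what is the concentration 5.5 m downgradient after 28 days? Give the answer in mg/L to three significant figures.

For a continuous step input, C/C₀ ≈ ½·erfc((x−vt)/(2√(Dt))).
vt = 0.27 × 28 = 7.56 m and 2√(Dt) = 2√(0.024 × 28) = 1.640 m.
Argument (x−vt)/(2√(Dt)) = (5.5 − 7.56)/1.640 = -1.256; ½·erfc(-1.256) = 0.9622.
C = 11 × 0.9622 = 10.6 mg/L.

10.6 mg/L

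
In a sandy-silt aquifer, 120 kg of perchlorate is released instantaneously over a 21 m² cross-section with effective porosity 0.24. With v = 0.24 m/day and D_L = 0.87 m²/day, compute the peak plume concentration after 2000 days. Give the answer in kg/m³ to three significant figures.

The peak of an instantaneous 1D plume sits at x = vt; there the Gaussian factor is 1 and C_max = M/(n_e·A·√(4πDt)), where n_e·A is the pore area the mass is dissolved in.
√(4πDt) = √(4π × 0.87 × 2000) = 147.9 m, so C_max = 120/(0.24 × 21 × 147.9) = 0.161 kg/m³.

0.161 kg/m³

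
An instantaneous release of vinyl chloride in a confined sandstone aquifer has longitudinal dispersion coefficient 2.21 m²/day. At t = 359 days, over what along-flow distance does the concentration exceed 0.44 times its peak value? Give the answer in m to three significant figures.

102 m

The plume is Gaussian with σ = √(2Dt) = √(2 × 2.21 × 359) = 39.83 m.
C/C_peak = exp(−Δx²/(2σ²)) = 0.44 ⇒ Δx = σ·√(−2 ln 0.44) = 39.83 × 1.281 = 51.02 m.
Width = 2Δx = 102 m.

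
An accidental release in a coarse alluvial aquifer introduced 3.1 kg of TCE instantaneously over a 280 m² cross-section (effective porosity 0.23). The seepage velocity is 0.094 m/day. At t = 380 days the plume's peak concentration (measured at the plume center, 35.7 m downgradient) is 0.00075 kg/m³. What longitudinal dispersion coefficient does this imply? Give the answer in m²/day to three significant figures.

At the plume center C_max = M/(n_e·A·√(4πDt)), so D = M²/(4πt·(n_e·A·C_max)²).
n_e·A·C_max = 0.23 × 280 × 0.00075 = 0.04830 kg/m.
D = 3.1²/(4π × 380 × 0.04830²) = 0.863 m²/day.

0.863 m²/day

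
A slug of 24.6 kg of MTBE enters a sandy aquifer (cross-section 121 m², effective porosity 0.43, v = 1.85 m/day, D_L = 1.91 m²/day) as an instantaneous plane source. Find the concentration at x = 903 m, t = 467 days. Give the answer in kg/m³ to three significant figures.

0.00291 kg/m³

For an instantaneous plane source, C(x,t) = M/(n_e·A·√(4πDt)) · exp(−(x−vt)²/(4Dt)), with n_e·A the pore (flow) area.
Plume center vt = 1.85 × 467 = 863.95 m, so the well at 903 m is 39.05 m downgradient of the peak.
√(4πDt) = 105.9 m, giving peak height M/(n_e·A·√(4πDt)) = 24.6/(0.43 × 121 × 105.9) = 0.004465 kg/m³.
(x−vt)²/(4Dt) = (39.05)²/(4 × 1.91 × 467) = 0.4274; exp(−0.4274) = 0.6522.
C = 0.004465 × 0.6522 = 0.00291 kg/m³.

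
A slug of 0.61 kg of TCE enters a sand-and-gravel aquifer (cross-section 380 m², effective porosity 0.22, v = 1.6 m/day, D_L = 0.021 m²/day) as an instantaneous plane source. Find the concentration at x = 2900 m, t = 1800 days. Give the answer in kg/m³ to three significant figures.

For an instantaneous plane source, C(x,t) = M/(n_e·A·√(4πDt)) · exp(−(x−vt)²/(4Dt)), with n_e·A the pore (flow) area.
Plume center vt = 1.6 × 1800 = 2880 m, so the well at 2900 m is 20 m downgradient of the peak.
√(4πDt) = 21.79 m, giving peak height M/(n_e·A·√(4πDt)) = 0.61/(0.22 × 380 × 21.79) = 0.0003349 kg/m³.
(x−vt)²/(4Dt) = (20)²/(4 × 0.021 × 1800) = 2.646; exp(−2.646) = 0.07093.
C = 0.0003349 × 0.07093 = 2.38e-05 kg/m³.

2.38e-05 kg/m³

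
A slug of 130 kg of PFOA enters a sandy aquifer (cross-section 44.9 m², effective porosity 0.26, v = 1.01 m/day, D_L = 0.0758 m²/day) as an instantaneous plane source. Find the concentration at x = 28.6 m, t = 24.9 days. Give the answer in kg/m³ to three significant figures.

For an instantaneous plane source, C(x,t) = M/(n_e·A·√(4πDt)) · exp(−(x−vt)²/(4Dt)), with n_e·A the pore (flow) area.
Plume center vt = 1.01 × 24.9 = 25.149 m, so the well at 28.6 m is 3.451 m downgradient of the peak.
√(4πDt) = 4.870 m, giving peak height M/(n_e·A·√(4πDt)) = 130/(0.26 × 44.9 × 4.870) = 2.287 kg/m³.
(x−vt)²/(4Dt) = (3.451)²/(4 × 0.0758 × 24.9) = 1.577; exp(−1.577) = 0.2066.
C = 2.287 × 0.2066 = 0.472 kg/m³.

0.472 kg/m³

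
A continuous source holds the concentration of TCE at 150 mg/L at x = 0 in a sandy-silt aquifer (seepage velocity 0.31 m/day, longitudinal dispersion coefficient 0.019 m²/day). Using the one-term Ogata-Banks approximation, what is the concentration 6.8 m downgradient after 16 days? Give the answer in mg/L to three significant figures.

1.37 mg/L

For a continuous step input, C/C₀ ≈ ½·erfc((x−vt)/(2√(Dt))).
vt = 0.31 × 16 = 4.96 m and 2√(Dt) = 2√(0.019 × 16) = 1.103 m.
Argument (x−vt)/(2√(Dt)) = (6.8 − 4.96)/1.103 = 1.668; ½·erfc(1.668) = 0.009164.
C = 150 × 0.009164 = 1.37 mg/L.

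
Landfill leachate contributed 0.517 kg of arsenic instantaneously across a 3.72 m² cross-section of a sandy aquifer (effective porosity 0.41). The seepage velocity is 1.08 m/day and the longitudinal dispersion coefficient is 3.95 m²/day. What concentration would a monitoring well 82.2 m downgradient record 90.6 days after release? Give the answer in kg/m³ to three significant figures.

For an instantaneous plane source, C(x,t) = M/(n_e·A·√(4πDt)) · exp(−(x−vt)²/(4Dt)), with n_e·A the pore (flow) area.
Plume center vt = 1.08 × 90.6 = 97.848 m, so the well at 82.2 m is 15.648 m upgradient of the peak.
√(4πDt) = 67.06 m, giving peak height M/(n_e·A·√(4πDt)) = 0.517/(0.41 × 3.72 × 67.06) = 0.005055 kg/m³.
(x−vt)²/(4Dt) = (-15.648)²/(4 × 3.95 × 90.6) = 0.1711; exp(−0.1711) = 0.8427.
C = 0.005055 × 0.8427 = 0.00426 kg/m³.

0.00426 kg/m³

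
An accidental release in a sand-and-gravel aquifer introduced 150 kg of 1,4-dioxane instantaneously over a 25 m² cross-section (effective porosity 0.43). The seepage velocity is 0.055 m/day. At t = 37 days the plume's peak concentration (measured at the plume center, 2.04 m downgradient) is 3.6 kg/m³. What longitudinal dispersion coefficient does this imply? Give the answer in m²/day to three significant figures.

At the plume center C_max = M/(n_e·A·√(4πDt)), so D = M²/(4πt·(n_e·A·C_max)²).
n_e·A·C_max = 0.43 × 25 × 3.6 = 38.70 kg/m.
D = 150²/(4π × 37 × 38.70²) = 0.0323 m²/day.

0.0323 m²/day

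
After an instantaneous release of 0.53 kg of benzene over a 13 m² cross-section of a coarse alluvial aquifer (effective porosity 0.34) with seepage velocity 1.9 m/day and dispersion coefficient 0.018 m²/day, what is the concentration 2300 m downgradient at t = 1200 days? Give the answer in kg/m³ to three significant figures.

For an instantaneous plane source, C(x,t) = M/(n_e·A·√(4πDt)) · exp(−(x−vt)²/(4Dt)), with n_e·A the pore (flow) area.
Plume center vt = 1.9 × 1200 = 2280 m, so the well at 2300 m is 20 m downgradient of the peak.
√(4πDt) = 16.48 m, giving peak height M/(n_e·A·√(4πDt)) = 0.53/(0.34 × 13 × 16.48) = 0.007276 kg/m³.
(x−vt)²/(4Dt) = (20)²/(4 × 0.018 × 1200) = 4.630; exp(−4.630) = 0.009755.
C = 0.007276 × 0.009755 = 7.10e-05 kg/m³.

7.10e-05 kg/m³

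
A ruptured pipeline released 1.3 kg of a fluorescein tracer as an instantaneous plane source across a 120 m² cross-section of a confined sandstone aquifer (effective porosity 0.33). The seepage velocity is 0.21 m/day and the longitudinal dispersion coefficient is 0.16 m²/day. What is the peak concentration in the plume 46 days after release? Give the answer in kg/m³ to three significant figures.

The peak of an instantaneous 1D plume sits at x = vt; there the Gaussian factor is 1 and C_max = M/(n_e·A·√(4πDt)), where n_e·A is the pore area the mass is dissolved in.
√(4πDt) = √(4π × 0.16 × 46) = 9.617 m, so C_max = 1.3/(0.33 × 120 × 9.617) = 0.00341 kg/m³.

0.00341 kg/m³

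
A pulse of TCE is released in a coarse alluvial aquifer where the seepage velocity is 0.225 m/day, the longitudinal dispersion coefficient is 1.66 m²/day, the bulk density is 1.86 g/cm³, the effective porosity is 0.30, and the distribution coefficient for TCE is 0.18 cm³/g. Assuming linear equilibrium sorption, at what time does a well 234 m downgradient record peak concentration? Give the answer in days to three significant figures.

2130 days

Retardation factor R = 1 + ρ_b·K_d/n = 1 + 1.86 × 0.18/0.30 = 2.116.
Sorption retards both mechanisms: v_R = v/R = 0.1063 m/day, D_R = D/R = 0.7845 m²/day.
Peak time from v_R²t² + 2D_R t − x² = 0: t = (√(D_R² + v_R²x²) − D_R)/v_R².
√(D_R² + v_R²x²) = √(0.7845² + 0.1063² × 234²) = 24.89; v_R² = 0.01130.
t = (24.89 − 0.7845)/0.01130 = 2130 days.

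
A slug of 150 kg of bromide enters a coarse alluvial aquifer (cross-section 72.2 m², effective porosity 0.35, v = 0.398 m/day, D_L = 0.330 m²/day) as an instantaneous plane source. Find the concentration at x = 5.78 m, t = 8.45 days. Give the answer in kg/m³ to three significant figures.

For an instantaneous plane source, C(x,t) = M/(n_e·A·√(4πDt)) · exp(−(x−vt)²/(4Dt)), with n_e·A the pore (flow) area.
Plume center vt = 0.398 × 8.45 = 3.3631 m, so the well at 5.78 m is 2.4169 m downgradient of the peak.
√(4πDt) = 5.920 m, giving peak height M/(n_e·A·√(4πDt)) = 150/(0.35 × 72.2 × 5.920) = 1.003 kg/m³.
(x−vt)²/(4Dt) = (2.4169)²/(4 × 0.330 × 8.45) = 0.5237; exp(−0.5237) = 0.5923.
C = 1.003 × 0.5923 = 0.594 kg/m³.

0.594 kg/m³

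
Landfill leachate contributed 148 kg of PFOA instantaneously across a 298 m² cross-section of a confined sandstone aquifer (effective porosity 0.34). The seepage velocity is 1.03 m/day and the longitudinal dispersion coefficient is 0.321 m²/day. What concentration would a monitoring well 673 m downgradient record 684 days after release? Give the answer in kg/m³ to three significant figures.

For an instantaneous plane source, C(x,t) = M/(n_e·A·√(4πDt)) · exp(−(x−vt)²/(4Dt)), with n_e·A the pore (flow) area.
Plume center vt = 1.03 × 684 = 704.52 m, so the well at 673 m is 31.52 m upgradient of the peak.
√(4πDt) = 52.53 m, giving peak height M/(n_e·A·√(4πDt)) = 148/(0.34 × 298 × 52.53) = 0.02781 kg/m³.
(x−vt)²/(4Dt) = (-31.52)²/(4 × 0.321 × 684) = 1.131; exp(−1.131) = 0.3227.
C = 0.02781 × 0.3227 = 0.00897 kg/m³.

0.00897 kg/m³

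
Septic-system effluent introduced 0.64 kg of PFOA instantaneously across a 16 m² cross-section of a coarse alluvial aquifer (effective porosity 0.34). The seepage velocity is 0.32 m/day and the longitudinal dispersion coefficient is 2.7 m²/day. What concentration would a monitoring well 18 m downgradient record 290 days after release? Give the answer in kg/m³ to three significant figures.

0.000199 kg/m³

For an instantaneous plane source, C(x,t) = M/(n_e·A·√(4πDt)) · exp(−(x−vt)²/(4Dt)), with n_e·A the pore (flow) area.
Plume center vt = 0.32 × 290 = 92.8 m, so the well at 18 m is 74.8 m upgradient of the peak.
√(4πDt) = 99.19 m, giving peak height M/(n_e·A·√(4πDt)) = 0.64/(0.34 × 16 × 99.19) = 0.001186 kg/m³.
(x−vt)²/(4Dt) = (-74.8)²/(4 × 2.7 × 290) = 1.786; exp(−1.786) = 0.1676.
C = 0.001186 × 0.1676 = 0.000199 kg/m³.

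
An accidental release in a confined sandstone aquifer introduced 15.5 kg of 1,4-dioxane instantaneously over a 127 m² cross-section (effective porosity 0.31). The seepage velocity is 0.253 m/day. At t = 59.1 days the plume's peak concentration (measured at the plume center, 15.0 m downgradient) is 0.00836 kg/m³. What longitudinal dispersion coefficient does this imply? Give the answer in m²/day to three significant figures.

At the plume center C_max = M/(n_e·A·√(4πDt)), so D = M²/(4πt·(n_e·A·C_max)²).
n_e·A·C_max = 0.31 × 127 × 0.00836 = 0.3291 kg/m.
D = 15.5²/(4π × 59.1 × 0.3291²) = 2.99 m²/day.

2.99 m²/day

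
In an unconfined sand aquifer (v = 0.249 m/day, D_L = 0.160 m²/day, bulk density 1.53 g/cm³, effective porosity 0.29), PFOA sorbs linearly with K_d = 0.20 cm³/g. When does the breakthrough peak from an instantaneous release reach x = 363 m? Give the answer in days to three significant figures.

2990 days

Retardation factor R = 1 + ρ_b·K_d/n = 1 + 1.53 × 0.20/0.29 = 2.055.
Sorption retards both mechanisms: v_R = v/R = 0.1212 m/day, D_R = D/R = 0.07786 m²/day.
Peak time from v_R²t² + 2D_R t − x² = 0: t = (√(D_R² + v_R²x²) − D_R)/v_R².
√(D_R² + v_R²x²) = √(0.07786² + 0.1212² × 363²) = 44.00; v_R² = 0.01469.
t = (44.00 − 0.07786)/0.01469 = 2990 days.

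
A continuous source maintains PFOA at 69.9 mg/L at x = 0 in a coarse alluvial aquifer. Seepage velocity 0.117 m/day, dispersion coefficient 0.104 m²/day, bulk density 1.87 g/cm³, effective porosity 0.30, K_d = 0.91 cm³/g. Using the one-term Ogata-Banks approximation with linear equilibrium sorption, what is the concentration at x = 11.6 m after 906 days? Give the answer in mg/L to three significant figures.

55.2 mg/L

Retardation factor R = 1 + ρ_b·K_d/n = 1 + 1.87 × 0.91/0.30 = 6.672.
Sorption retards both mechanisms: v_R = v/R = 0.01754 m/day, D_R = D/R = 0.01559 m²/day.
v_R·t = 0.01754 × 906 = 15.89124 m; 2√(D_R t) = 7.517 m; argument = (11.6 − 15.89124)/7.517 = -0.5709.
C = C₀ × ½·erfc(-0.5709) = 69.9 × 0.7903 = 55.2 mg/L.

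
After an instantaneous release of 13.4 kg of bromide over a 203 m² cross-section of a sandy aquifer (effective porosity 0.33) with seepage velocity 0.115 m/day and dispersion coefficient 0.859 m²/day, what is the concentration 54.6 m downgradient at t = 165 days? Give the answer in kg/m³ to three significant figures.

0.000505 kg/m³

For an instantaneous plane source, C(x,t) = M/(n_e·A·√(4πDt)) · exp(−(x−vt)²/(4Dt)), with n_e·A the pore (flow) area.
Plume center vt = 0.115 × 165 = 18.975 m, so the well at 54.6 m is 35.625 m downgradient of the peak.
√(4πDt) = 42.20 m, giving peak height M/(n_e·A·√(4πDt)) = 13.4/(0.33 × 203 × 42.20) = 0.004740 kg/m³.
(x−vt)²/(4Dt) = (35.625)²/(4 × 0.859 × 165) = 2.239; exp(−2.239) = 0.1066.
C = 0.004740 × 0.1066 = 0.000505 kg/m³.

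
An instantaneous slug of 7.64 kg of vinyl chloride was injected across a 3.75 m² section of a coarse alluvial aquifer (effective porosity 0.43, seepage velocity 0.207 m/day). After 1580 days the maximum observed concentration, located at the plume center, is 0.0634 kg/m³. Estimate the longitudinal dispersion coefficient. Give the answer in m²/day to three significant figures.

At the plume center C_max = M/(n_e·A·√(4πDt)), so D = M²/(4πt·(n_e·A·C_max)²).
n_e·A·C_max = 0.43 × 3.75 × 0.0634 = 0.1022 kg/m.
D = 7.64²/(4π × 1580 × 0.1022²) = 0.281 m²/day.

0.281 m²/day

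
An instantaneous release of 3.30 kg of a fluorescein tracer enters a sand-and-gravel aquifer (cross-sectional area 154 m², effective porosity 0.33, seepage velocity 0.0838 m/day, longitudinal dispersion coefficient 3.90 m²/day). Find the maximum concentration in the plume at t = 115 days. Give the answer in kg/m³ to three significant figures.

The peak of an instantaneous 1D plume sits at x = vt; there the Gaussian factor is 1 and C_max = M/(n_e·A·√(4πDt)), where n_e·A is the pore area the mass is dissolved in.
√(4πDt) = √(4π × 3.90 × 115) = 75.07 m, so C_max = 3.30/(0.33 × 154 × 75.07) = 0.000865 kg/m³.

0.000865 kg/m³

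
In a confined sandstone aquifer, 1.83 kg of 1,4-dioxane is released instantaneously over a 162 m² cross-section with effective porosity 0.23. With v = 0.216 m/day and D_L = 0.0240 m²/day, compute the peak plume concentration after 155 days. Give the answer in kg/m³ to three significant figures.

The peak of an instantaneous 1D plume sits at x = vt; there the Gaussian factor is 1 and C_max = M/(n_e·A·√(4πDt)), where n_e·A is the pore area the mass is dissolved in.
√(4πDt) = √(4π × 0.0240 × 155) = 6.837 m, so C_max = 1.83/(0.23 × 162 × 6.837) = 0.00718 kg/m³.

0.00718 kg/m³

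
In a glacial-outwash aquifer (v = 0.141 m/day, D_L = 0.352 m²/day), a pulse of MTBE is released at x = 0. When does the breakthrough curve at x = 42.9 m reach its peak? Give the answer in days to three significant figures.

For the 1D instantaneous-source solution, setting ∂C/∂t = 0 at fixed x gives v²t² + 2Dt − x² = 0, so t = (√(D² + v²x²) − D)/v².
√(D² + v²x²) = √(0.352² + 0.141² × 42.9²) = 6.059; v² = 0.019881.
t = (6.059 − 0.352)/0.019881 = 287 days (vs. the pure-advection estimate x/v = 304 d).

287 days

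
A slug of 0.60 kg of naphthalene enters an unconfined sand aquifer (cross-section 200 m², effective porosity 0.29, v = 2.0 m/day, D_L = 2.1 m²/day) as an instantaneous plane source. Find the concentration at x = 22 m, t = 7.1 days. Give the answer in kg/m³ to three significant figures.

0.000272 kg/m³

For an instantaneous plane source, C(x,t) = M/(n_e·A·√(4πDt)) · exp(−(x−vt)²/(4Dt)), with n_e·A the pore (flow) area.
Plume center vt = 2.0 × 7.1 = 14.2 m, so the well at 22 m is 7.8 m downgradient of the peak.
√(4πDt) = 13.69 m, giving peak height M/(n_e·A·√(4πDt)) = 0.60/(0.29 × 200 × 13.69) = 0.0007556 kg/m³.
(x−vt)²/(4Dt) = (7.8)²/(4 × 2.1 × 7.1) = 1.020; exp(−1.020) = 0.3606.
C = 0.0007556 × 0.3606 = 0.000272 kg/m³.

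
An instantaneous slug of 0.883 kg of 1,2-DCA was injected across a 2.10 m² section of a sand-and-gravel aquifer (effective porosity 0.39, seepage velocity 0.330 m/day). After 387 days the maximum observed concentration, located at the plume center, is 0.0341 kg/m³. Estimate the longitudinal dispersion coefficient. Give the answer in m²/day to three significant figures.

At the plume center C_max = M/(n_e·A·√(4πDt)), so D = M²/(4πt·(n_e·A·C_max)²).
n_e·A·C_max = 0.39 × 2.10 × 0.0341 = 0.02793 kg/m.
D = 0.883²/(4π × 387 × 0.02793²) = 0.206 m²/day.

0.206 m²/day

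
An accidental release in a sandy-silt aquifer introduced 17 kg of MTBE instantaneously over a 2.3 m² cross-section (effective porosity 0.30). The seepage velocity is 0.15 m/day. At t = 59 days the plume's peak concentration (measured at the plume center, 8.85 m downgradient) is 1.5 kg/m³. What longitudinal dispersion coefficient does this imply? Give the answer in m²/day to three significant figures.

0.364 m²/day

At the plume center C_max = M/(n_e·A·√(4πDt)), so D = M²/(4πt·(n_e·A·C_max)²).
n_e·A·C_max = 0.30 × 2.3 × 1.5 = 1.035 kg/m.
D = 17²/(4π × 59 × 1.035²) = 0.364 m²/day.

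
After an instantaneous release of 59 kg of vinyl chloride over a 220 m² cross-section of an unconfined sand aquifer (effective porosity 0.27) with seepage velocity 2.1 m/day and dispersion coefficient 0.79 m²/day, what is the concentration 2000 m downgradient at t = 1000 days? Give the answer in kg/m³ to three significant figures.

0.000421 kg/m³

For an instantaneous plane source, C(x,t) = M/(n_e·A·√(4πDt)) · exp(−(x−vt)²/(4Dt)), with n_e·A the pore (flow) area.
Plume center vt = 2.1 × 1000 = 2100 m, so the well at 2000 m is 100 m upgradient of the peak.
√(4πDt) = 99.64 m, giving peak height M/(n_e·A·√(4πDt)) = 59/(0.27 × 220 × 99.64) = 0.009969 kg/m³.
(x−vt)²/(4Dt) = (-100)²/(4 × 0.79 × 1000) = 3.165; exp(−3.165) = 0.04221.
C = 0.009969 × 0.04221 = 0.000421 kg/m³.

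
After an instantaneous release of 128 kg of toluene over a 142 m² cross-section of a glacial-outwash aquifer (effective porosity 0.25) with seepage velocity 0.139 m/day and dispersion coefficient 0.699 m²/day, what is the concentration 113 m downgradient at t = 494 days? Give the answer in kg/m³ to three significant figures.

For an instantaneous plane source, C(x,t) = M/(n_e·A·√(4πDt)) · exp(−(x−vt)²/(4Dt)), with n_e·A the pore (flow) area.
Plume center vt = 0.139 × 494 = 68.666 m, so the well at 113 m is 44.334 m downgradient of the peak.
√(4πDt) = 65.87 m, giving peak height M/(n_e·A·√(4πDt)) = 128/(0.25 × 142 × 65.87) = 0.05474 kg/m³.
(x−vt)²/(4Dt) = (44.334)²/(4 × 0.699 × 494) = 1.423; exp(−1.423) = 0.2410.
C = 0.05474 × 0.2410 = 0.0132 kg/m³.

0.0132 kg/m³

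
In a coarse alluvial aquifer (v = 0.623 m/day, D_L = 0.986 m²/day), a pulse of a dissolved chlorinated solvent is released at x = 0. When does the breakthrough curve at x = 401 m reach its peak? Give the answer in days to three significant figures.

641 days

For the 1D instantaneous-source solution, setting ∂C/∂t = 0 at fixed x gives v²t² + 2Dt − x² = 0, so t = (√(D² + v²x²) − D)/v².
√(D² + v²x²) = √(0.986² + 0.623² × 401²) = 249.8; v² = 0.388129.
t = (249.8 − 0.986)/0.388129 = 641 days (vs. the pure-advection estimate x/v = 644 d).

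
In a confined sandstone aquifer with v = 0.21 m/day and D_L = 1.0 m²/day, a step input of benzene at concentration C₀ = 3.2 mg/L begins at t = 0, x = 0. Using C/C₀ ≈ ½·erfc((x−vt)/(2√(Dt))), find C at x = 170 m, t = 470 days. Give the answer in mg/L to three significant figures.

0.0321 mg/L

For a continuous step input, C/C₀ ≈ ½·erfc((x−vt)/(2√(Dt))).
vt = 0.21 × 470 = 98.7 m and 2√(Dt) = 2√(1.0 × 470) = 43.36 m.
Argument (x−vt)/(2√(Dt)) = (170 − 98.7)/43.36 = 1.644; ½·erfc(1.644) = 0.01004.
C = 3.2 × 0.01004 = 0.0321 mg/L.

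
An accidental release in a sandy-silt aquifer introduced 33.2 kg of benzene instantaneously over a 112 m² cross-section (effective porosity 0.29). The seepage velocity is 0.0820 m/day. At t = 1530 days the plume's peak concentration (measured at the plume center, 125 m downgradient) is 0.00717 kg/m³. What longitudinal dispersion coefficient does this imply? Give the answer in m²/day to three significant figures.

1.06 m²/day

At the plume center C_max = M/(n_e·A·√(4πDt)), so D = M²/(4πt·(n_e·A·C_max)²).
n_e·A·C_max = 0.29 × 112 × 0.00717 = 0.2329 kg/m.
D = 33.2²/(4π × 1530 × 0.2329²) = 1.06 m²/day.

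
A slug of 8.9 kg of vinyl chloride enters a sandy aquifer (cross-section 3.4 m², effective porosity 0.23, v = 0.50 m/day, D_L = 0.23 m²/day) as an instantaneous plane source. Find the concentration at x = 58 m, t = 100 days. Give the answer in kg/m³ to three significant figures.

For an instantaneous plane source, C(x,t) = M/(n_e·A·√(4πDt)) · exp(−(x−vt)²/(4Dt)), with n_e·A the pore (flow) area.
Plume center vt = 0.50 × 100 = 50 m, so the well at 58 m is 8 m downgradient of the peak.
√(4πDt) = 17.00 m, giving peak height M/(n_e·A·√(4πDt)) = 8.9/(0.23 × 3.4 × 17.00) = 0.6695 kg/m³.
(x−vt)²/(4Dt) = (8)²/(4 × 0.23 × 100) = 0.6957; exp(−0.6957) = 0.4987.
C = 0.6695 × 0.4987 = 0.334 kg/m³.

0.334 kg/m³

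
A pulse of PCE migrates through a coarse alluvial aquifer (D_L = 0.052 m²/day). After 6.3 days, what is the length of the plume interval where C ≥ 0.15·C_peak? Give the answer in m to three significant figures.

The plume is Gaussian with σ = √(2Dt) = √(2 × 0.052 × 6.3) = 0.8094 m.
C/C_peak = exp(−Δx²/(2σ²)) = 0.15 ⇒ Δx = σ·√(−2 ln 0.15) = 0.8094 × 1.948 = 1.577 m.
Width = 2Δx = 3.15 m.

3.15 m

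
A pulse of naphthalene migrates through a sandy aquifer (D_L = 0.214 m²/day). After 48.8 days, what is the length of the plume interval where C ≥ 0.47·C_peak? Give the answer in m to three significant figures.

The plume is Gaussian with σ = √(2Dt) = √(2 × 0.214 × 48.8) = 4.570 m.
C/C_peak = exp(−Δx²/(2σ²)) = 0.47 ⇒ Δx = σ·√(−2 ln 0.47) = 4.570 × 1.229 = 5.617 m.
Width = 2Δx = 11.2 m.

11.2 m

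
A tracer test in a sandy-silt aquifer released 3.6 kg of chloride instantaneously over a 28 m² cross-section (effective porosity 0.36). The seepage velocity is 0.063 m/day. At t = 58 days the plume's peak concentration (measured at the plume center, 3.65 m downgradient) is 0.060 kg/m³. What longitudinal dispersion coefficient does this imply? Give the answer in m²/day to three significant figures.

At the plume center C_max = M/(n_e·A·√(4πDt)), so D = M²/(4πt·(n_e·A·C_max)²).
n_e·A·C_max = 0.36 × 28 × 0.060 = 0.6048 kg/m.
D = 3.6²/(4π × 58 × 0.6048²) = 0.0486 m²/day.

0.0486 m²/day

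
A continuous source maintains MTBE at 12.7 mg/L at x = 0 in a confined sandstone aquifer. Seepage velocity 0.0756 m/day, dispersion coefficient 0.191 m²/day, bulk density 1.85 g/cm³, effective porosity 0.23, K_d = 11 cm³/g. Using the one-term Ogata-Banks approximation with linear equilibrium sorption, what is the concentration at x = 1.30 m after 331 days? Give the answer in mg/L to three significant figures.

Retardation factor R = 1 + ρ_b·K_d/n = 1 + 1.85 × 11/0.23 = 89.48.
Sorption retards both mechanisms: v_R = v/R = 0.0008449 m/day, D_R = D/R = 0.002135 m²/day.
v_R·t = 0.0008449 × 331 = 0.2796619 m; 2√(D_R t) = 1.681 m; argument = (1.30 − 0.2796619)/1.681 = 0.6070.
C = C₀ × ½·erfc(0.6070) = 12.7 × 0.1953 = 2.48 mg/L.

2.48 mg/L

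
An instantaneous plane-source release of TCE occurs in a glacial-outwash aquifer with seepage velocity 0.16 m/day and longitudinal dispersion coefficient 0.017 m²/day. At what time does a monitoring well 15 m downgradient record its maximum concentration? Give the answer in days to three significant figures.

93.1 days

For the 1D instantaneous-source solution, setting ∂C/∂t = 0 at fixed x gives v²t² + 2Dt − x² = 0, so t = (√(D² + v²x²) − D)/v².
√(D² + v²x²) = √(0.017² + 0.16² × 15²) = 2.400; v² = 0.0256.
t = (2.400 − 0.017)/0.0256 = 93.1 days (vs. the pure-advection estimate x/v = 93.8 d).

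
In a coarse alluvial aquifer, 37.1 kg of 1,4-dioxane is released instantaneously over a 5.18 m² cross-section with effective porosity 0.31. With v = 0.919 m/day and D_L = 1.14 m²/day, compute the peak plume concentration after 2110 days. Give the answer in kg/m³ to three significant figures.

0.133 kg/m³

The peak of an instantaneous 1D plume sits at x = vt; there the Gaussian factor is 1 and C_max = M/(n_e·A·√(4πDt)), where n_e·A is the pore area the mass is dissolved in.
√(4πDt) = √(4π × 1.14 × 2110) = 173.9 m, so C_max = 37.1/(0.31 × 5.18 × 173.9) = 0.133 kg/m³.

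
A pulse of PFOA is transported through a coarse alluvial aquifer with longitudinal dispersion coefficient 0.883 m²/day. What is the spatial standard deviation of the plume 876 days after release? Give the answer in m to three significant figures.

39.3 m

Dispersive spreading gives a Gaussian with σ² = 2Dt; advection only shifts the center.
σ = √(2 × 0.883 × 876) = 39.3 m.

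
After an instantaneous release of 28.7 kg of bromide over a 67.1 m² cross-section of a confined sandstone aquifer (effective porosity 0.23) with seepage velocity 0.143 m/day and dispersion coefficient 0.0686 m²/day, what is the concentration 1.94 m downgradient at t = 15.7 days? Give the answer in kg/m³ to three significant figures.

For an instantaneous plane source, C(x,t) = M/(n_e·A·√(4πDt)) · exp(−(x−vt)²/(4Dt)), with n_e·A the pore (flow) area.
Plume center vt = 0.143 × 15.7 = 2.2451 m, so the well at 1.94 m is 0.3051 m upgradient of the peak.
√(4πDt) = 3.679 m, giving peak height M/(n_e·A·√(4πDt)) = 28.7/(0.23 × 67.1 × 3.679) = 0.5055 kg/m³.
(x−vt)²/(4Dt) = (-0.3051)²/(4 × 0.0686 × 15.7) = 0.02161; exp(−0.02161) = 0.9786.
C = 0.5055 × 0.9786 = 0.495 kg/m³.

0.495 kg/m³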